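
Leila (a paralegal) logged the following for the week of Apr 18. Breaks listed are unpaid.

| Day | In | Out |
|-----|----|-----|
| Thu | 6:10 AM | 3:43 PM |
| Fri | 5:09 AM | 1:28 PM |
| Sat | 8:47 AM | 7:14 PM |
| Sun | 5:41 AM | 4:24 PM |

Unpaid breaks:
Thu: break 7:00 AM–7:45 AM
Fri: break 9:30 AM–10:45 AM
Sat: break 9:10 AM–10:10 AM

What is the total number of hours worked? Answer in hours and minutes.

Thu: 6:10 AM–3:43 PM = 9 h 33 min; less 45 min break → 8 h 48 min
Fri: 5:09 AM–1:28 PM = 8 h 19 min; less 75 min break → 7 h 4 min
Sat: 8:47 AM–7:14 PM = 10 h 27 min; less 60 min break → 9 h 27 min
Sun: 5:41 AM–4:24 PM = 10 h 43 min
Total: 8 h 48 min + 7 h 4 min + 9 h 27 min + 10 h 43 min = 36 h 2 min.

36 h 2 min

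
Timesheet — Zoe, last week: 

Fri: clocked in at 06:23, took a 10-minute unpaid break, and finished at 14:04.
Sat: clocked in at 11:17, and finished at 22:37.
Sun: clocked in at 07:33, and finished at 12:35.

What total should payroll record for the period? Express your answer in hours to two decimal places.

Fri: 06:23–14:04 = 7 h 41 min; less 10 min break → 7 h 31 min
Sat: 11:17–22:37 = 11 h 20 min
Sun: 07:33–12:35 = 5 h 2 min
Total: 7 h 31 min + 11 h 20 min + 5 h 2 min = 23 h 53 min.

23.88 hours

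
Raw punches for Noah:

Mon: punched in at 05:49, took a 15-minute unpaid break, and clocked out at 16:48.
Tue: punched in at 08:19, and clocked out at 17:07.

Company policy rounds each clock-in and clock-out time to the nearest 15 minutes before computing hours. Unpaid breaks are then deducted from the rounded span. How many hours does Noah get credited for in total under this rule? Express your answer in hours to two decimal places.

19.50 hours

Mon: in 05:49→05:45, out 16:48→16:45; 11 h 0 min − 15 min = 10 h 45 min
Tue: in 08:19→08:15, out 17:07→17:00; 8 h 45 min
Total credited: 19 h 30 min.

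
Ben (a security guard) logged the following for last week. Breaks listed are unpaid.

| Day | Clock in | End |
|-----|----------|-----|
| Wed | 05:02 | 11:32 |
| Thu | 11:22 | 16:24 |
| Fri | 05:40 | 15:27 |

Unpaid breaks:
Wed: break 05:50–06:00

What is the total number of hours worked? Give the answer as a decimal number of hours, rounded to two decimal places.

Wed: 05:02–11:32 = 6 h 30 min; less 10 min break → 6 h 20 min
Thu: 11:22–16:24 = 5 h 2 min
Fri: 05:40–15:27 = 9 h 47 min
Total: 6 h 20 min + 5 h 2 min + 9 h 47 min = 21 h 9 min.

21.15 hours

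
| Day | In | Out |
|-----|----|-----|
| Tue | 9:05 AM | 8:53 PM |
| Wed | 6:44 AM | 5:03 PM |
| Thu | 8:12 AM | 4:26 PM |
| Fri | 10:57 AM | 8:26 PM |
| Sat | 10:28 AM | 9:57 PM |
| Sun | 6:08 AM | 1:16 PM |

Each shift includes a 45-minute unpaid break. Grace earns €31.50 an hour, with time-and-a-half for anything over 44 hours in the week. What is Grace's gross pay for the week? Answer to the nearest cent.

Tue: 9:05 AM–8:53 PM = 11 h 48 min; less 45 min break → 11 h 3 min
Wed: 6:44 AM–5:03 PM = 10 h 19 min; less 45 min break → 9 h 34 min
Thu: 8:12 AM–4:26 PM = 8 h 14 min; less 45 min break → 7 h 29 min
Fri: 10:57 AM–8:26 PM = 9 h 29 min; less 45 min break → 8 h 44 min
Sat: 10:28 AM–9:57 PM = 11 h 29 min; less 45 min break → 10 h 44 min
Sun: 6:08 AM–1:16 PM = 7 h 8 min; less 45 min break → 6 h 23 min
Total worked: 53 h 57 min = 3237 min.
Regular 44 h 0 min = 2640 min at €31.50/h; overtime 9 h 57 min = 597 min at €47.25/h.
Pay = (2640 × €31.50 + 597 × €47.25) ÷ 60 = €1856.14.

€1856.14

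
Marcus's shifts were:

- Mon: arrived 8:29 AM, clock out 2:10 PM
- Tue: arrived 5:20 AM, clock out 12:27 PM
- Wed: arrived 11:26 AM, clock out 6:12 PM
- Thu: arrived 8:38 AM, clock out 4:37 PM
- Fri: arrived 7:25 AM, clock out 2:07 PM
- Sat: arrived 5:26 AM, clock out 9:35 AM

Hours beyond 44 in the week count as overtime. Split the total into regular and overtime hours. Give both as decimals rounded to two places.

Regular 38.40 hours, overtime 0.00 hours

Mon: 8:29 AM–2:10 PM = 5 h 41 min
Tue: 5:20 AM–12:27 PM = 7 h 7 min
Wed: 11:26 AM–6:12 PM = 6 h 46 min
Thu: 8:38 AM–4:37 PM = 7 h 59 min
Fri: 7:25 AM–2:07 PM = 6 h 42 min
Sat: 5:26 AM–9:35 AM = 4 h 9 min
Total worked: 38 h 24 min = 38.40 h.
Threshold 44 h → overtime 0 h 0 min, regular 38 h 24 min.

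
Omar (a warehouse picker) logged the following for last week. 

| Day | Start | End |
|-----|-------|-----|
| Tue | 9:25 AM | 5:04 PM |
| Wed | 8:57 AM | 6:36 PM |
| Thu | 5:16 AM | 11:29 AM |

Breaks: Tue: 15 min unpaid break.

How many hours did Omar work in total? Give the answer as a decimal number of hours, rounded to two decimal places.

23.27 hours

Tue: 9:25 AM–5:04 PM = 7 h 39 min; less 15 min break → 7 h 24 min
Wed: 8:57 AM–6:36 PM = 9 h 39 min
Thu: 5:16 AM–11:29 AM = 6 h 13 min
Total: 7 h 24 min + 9 h 39 min + 6 h 13 min = 23 h 16 min.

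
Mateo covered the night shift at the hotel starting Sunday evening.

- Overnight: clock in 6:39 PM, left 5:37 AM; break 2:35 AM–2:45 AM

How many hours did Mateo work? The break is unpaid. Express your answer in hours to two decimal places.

Overnight: 6:39 PM → midnight = 5 h 21 min; midnight → 5:37 AM = 5 h 37 min; span 10 h 58 min; less 10 min break → 10 h 48 min

10.80 hours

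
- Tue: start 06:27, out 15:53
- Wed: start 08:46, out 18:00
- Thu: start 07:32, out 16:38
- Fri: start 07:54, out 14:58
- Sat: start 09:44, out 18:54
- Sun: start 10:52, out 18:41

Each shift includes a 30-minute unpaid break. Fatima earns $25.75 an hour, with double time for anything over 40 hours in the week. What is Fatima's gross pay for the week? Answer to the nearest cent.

$1484.06

Tue: 06:27–15:53 = 9 h 26 min; less 30 min break → 8 h 56 min
Wed: 08:46–18:00 = 9 h 14 min; less 30 min break → 8 h 44 min
Thu: 07:32–16:38 = 9 h 6 min; less 30 min break → 8 h 36 min
Fri: 07:54–14:58 = 7 h 4 min; less 30 min break → 6 h 34 min
Sat: 09:44–18:54 = 9 h 10 min; less 30 min break → 8 h 40 min
Sun: 10:52–18:41 = 7 h 49 min; less 30 min break → 7 h 19 min
Total worked: 48 h 49 min = 2929 min.
Regular 40 h 0 min = 2400 min at $25.75/h; overtime 8 h 49 min = 529 min at $51.50/h.
Pay = (2400 × $25.75 + 529 × $51.50) ÷ 60 = $1484.06.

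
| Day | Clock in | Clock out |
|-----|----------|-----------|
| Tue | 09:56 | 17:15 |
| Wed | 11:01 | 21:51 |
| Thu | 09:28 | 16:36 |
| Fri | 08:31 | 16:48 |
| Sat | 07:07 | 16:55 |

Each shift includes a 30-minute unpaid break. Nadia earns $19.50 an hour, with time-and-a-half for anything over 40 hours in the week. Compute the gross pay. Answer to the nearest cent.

$805.35

Tue: 09:56–17:15 = 7 h 19 min; less 30 min break → 6 h 49 min
Wed: 11:01–21:51 = 10 h 50 min; less 30 min break → 10 h 20 min
Thu: 09:28–16:36 = 7 h 8 min; less 30 min break → 6 h 38 min
Fri: 08:31–16:48 = 8 h 17 min; less 30 min break → 7 h 47 min
Sat: 07:07–16:55 = 9 h 48 min; less 30 min break → 9 h 18 min
Total worked: 40 h 52 min = 2452 min.
Regular 40 h 0 min = 2400 min at $19.50/h; overtime 0 h 52 min = 52 min at $29.25/h.
Pay = (2400 × $19.50 + 52 × $29.25) ÷ 60 = $805.35.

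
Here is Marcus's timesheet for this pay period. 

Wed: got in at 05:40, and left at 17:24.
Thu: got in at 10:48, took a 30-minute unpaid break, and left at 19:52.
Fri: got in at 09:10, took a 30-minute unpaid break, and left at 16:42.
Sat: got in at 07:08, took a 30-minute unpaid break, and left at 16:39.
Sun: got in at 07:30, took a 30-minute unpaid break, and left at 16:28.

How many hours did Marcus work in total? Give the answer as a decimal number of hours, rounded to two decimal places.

44.82 hours

Wed: 05:40–17:24 = 11 h 44 min
Thu: 10:48–19:52 = 9 h 4 min; less 30 min break → 8 h 34 min
Fri: 09:10–16:42 = 7 h 32 min; less 30 min break → 7 h 2 min
Sat: 07:08–16:39 = 9 h 31 min; less 30 min break → 9 h 1 min
Sun: 07:30–16:28 = 8 h 58 min; less 30 min break → 8 h 28 min
Total: 11 h 44 min + 8 h 34 min + 7 h 2 min + 9 h 1 min + 8 h 28 min = 44 h 49 min.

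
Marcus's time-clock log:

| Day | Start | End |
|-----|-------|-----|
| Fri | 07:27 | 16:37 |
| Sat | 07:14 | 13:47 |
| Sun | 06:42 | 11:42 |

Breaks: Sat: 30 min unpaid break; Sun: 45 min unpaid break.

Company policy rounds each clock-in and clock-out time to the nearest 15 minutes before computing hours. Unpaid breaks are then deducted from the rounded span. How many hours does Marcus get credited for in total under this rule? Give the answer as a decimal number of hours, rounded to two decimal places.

Fri: in 07:27→07:30, out 16:37→16:30; 9 h 0 min
Sat: in 07:14→07:15, out 13:47→13:45; 6 h 30 min − 30 min = 6 h 0 min
Sun: in 06:42→06:45, out 11:42→11:45; 5 h 0 min − 45 min = 4 h 15 min
Total credited: 19 h 15 min.

19.25 hours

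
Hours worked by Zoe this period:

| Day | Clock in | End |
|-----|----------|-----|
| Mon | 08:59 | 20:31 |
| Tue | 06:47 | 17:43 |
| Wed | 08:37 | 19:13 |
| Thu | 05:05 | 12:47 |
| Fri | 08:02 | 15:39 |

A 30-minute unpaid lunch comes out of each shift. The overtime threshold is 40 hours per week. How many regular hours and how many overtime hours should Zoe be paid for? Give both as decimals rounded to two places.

Regular 40.00 hours, overtime 5.88 hours

Mon: 08:59–20:31 = 11 h 32 min; less 30 min break → 11 h 2 min
Tue: 06:47–17:43 = 10 h 56 min; less 30 min break → 10 h 26 min
Wed: 08:37–19:13 = 10 h 36 min; less 30 min break → 10 h 6 min
Thu: 05:05–12:47 = 7 h 42 min; less 30 min break → 7 h 12 min
Fri: 08:02–15:39 = 7 h 37 min; less 30 min break → 7 h 7 min
Total worked: 45 h 53 min = 45.88 h.
Threshold 40 h → overtime 5 h 53 min, regular 40 h 0 min.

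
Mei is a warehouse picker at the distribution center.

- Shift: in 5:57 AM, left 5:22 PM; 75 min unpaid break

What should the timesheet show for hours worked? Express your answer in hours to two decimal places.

Shift: 5:57 AM–5:22 PM = 11 h 25 min; less 75 min break → 10 h 10 min

10.17 hours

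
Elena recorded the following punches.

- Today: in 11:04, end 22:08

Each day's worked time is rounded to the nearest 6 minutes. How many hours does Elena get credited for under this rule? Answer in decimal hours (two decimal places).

11.10 hours

Today: 11:04–22:08 = 11 h 4 min → rounds to 11 h 6 min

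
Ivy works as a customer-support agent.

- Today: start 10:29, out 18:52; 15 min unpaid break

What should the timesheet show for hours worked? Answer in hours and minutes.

Today: 10:29–18:52 = 8 h 23 min; less 15 min break → 8 h 8 min

8 h 8 min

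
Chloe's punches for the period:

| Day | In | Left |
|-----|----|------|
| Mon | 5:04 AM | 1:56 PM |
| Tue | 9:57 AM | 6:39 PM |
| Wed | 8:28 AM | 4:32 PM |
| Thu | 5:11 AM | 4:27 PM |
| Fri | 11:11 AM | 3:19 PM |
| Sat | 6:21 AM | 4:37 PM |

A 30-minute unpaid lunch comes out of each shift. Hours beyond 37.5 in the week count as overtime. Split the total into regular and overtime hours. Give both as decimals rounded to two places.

Regular 37.50 hours, overtime 10.80 hours

Mon: 5:04 AM–1:56 PM = 8 h 52 min; less 30 min break → 8 h 22 min
Tue: 9:57 AM–6:39 PM = 8 h 42 min; less 30 min break → 8 h 12 min
Wed: 8:28 AM–4:32 PM = 8 h 4 min; less 30 min break → 7 h 34 min
Thu: 5:11 AM–4:27 PM = 11 h 16 min; less 30 min break → 10 h 46 min
Fri: 11:11 AM–3:19 PM = 4 h 8 min; less 30 min break → 3 h 38 min
Sat: 6:21 AM–4:37 PM = 10 h 16 min; less 30 min break → 9 h 46 min
Total worked: 48 h 18 min = 48.30 h.
Threshold 37.5 h → overtime 10 h 48 min, regular 37 h 30 min.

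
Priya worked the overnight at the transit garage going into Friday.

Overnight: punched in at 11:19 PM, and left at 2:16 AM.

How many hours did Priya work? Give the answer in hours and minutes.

Overnight: 11:19 PM → midnight = 0 h 41 min; midnight → 2:16 AM = 2 h 16 min; span 2 h 57 min

2 h 57 min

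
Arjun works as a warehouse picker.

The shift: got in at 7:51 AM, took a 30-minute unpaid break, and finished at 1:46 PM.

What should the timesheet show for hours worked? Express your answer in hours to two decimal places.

5.42 hours

The shift: 7:51 AM–1:46 PM = 5 h 55 min; less 30 min break → 5 h 25 min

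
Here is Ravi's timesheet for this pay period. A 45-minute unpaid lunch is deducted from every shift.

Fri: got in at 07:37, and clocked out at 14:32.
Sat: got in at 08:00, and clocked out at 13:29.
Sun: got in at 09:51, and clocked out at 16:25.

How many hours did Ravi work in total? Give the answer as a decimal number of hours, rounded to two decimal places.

Fri: 07:37–14:32 = 6 h 55 min; less 45 min break → 6 h 10 min
Sat: 08:00–13:29 = 5 h 29 min; less 45 min break → 4 h 44 min
Sun: 09:51–16:25 = 6 h 34 min; less 45 min break → 5 h 49 min
Total: 6 h 10 min + 4 h 44 min + 5 h 49 min = 16 h 43 min.

16.72 hours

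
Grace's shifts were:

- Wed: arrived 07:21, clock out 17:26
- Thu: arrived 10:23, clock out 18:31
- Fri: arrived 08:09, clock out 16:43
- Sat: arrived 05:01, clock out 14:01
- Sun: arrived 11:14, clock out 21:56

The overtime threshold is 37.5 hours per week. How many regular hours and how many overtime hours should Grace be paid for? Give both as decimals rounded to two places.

Regular 37.50 hours, overtime 8.98 hours

Wed: 07:21–17:26 = 10 h 5 min
Thu: 10:23–18:31 = 8 h 8 min
Fri: 08:09–16:43 = 8 h 34 min
Sat: 05:01–14:01 = 9 h 0 min
Sun: 11:14–21:56 = 10 h 42 min
Total worked: 46 h 29 min = 46.48 h.
Threshold 37.5 h → overtime 8 h 59 min, regular 37 h 30 min.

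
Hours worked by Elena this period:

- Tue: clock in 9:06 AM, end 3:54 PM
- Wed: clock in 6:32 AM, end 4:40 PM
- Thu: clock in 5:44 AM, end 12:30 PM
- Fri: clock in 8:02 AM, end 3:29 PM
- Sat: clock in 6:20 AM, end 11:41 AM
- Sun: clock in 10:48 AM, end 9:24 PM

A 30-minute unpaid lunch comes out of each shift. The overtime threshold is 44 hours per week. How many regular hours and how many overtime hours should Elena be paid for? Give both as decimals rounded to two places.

Regular 44.00 hours, overtime 0.10 hours

Tue: 9:06 AM–3:54 PM = 6 h 48 min; less 30 min break → 6 h 18 min
Wed: 6:32 AM–4:40 PM = 10 h 8 min; less 30 min break → 9 h 38 min
Thu: 5:44 AM–12:30 PM = 6 h 46 min; less 30 min break → 6 h 16 min
Fri: 8:02 AM–3:29 PM = 7 h 27 min; less 30 min break → 6 h 57 min
Sat: 6:20 AM–11:41 AM = 5 h 21 min; less 30 min break → 4 h 51 min
Sun: 10:48 AM–9:24 PM = 10 h 36 min; less 30 min break → 10 h 6 min
Total worked: 44 h 6 min = 44.10 h.
Threshold 44 h → overtime 0 h 6 min, regular 44 h 0 min.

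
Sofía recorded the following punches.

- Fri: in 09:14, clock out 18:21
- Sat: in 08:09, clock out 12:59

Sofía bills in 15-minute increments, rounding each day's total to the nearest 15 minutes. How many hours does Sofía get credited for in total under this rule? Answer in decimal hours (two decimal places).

Fri: 09:14–18:21 = 9 h 7 min → rounds to 9 h 0 min
Sat: 08:09–12:59 = 4 h 50 min → rounds to 4 h 45 min
Total credited: 13 h 45 min.

13.75 hours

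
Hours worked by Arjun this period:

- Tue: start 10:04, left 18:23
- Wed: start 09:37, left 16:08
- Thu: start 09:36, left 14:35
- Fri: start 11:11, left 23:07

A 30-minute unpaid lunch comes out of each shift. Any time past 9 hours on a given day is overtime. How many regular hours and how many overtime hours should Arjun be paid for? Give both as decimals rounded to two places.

Tue: 10:04–18:23 = 8 h 19 min; less 30 min break → 7 h 49 min
Wed: 09:37–16:08 = 6 h 31 min; less 30 min break → 6 h 1 min
Thu: 09:36–14:35 = 4 h 59 min; less 30 min break → 4 h 29 min
Fri: 11:11–23:07 = 11 h 56 min; less 30 min break → 11 h 26 min
Tue reg 7 h 49 min / OT 0 h 0 min; Wed reg 6 h 1 min / OT 0 h 0 min; Thu reg 4 h 29 min / OT 0 h 0 min; Fri reg 9 h 0 min / OT 2 h 26 min.
Totals: regular 27 h 19 min, overtime 2 h 26 min.

Regular 27.32 hours, overtime 2.43 hours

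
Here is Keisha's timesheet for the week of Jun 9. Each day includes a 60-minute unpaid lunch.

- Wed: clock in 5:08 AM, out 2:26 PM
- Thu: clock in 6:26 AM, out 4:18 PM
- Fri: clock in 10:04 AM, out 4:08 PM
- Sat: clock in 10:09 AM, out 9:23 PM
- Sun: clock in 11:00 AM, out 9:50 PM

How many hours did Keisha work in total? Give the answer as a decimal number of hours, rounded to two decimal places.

Wed: 5:08 AM–2:26 PM = 9 h 18 min; less 60 min break → 8 h 18 min
Thu: 6:26 AM–4:18 PM = 9 h 52 min; less 60 min break → 8 h 52 min
Fri: 10:04 AM–4:08 PM = 6 h 4 min; less 60 min break → 5 h 4 min
Sat: 10:09 AM–9:23 PM = 11 h 14 min; less 60 min break → 10 h 14 min
Sun: 11:00 AM–9:50 PM = 10 h 50 min; less 60 min break → 9 h 50 min
Total: 8 h 18 min + 8 h 52 min + 5 h 4 min + 10 h 14 min + 9 h 50 min = 42 h 18 min.

42.30 hours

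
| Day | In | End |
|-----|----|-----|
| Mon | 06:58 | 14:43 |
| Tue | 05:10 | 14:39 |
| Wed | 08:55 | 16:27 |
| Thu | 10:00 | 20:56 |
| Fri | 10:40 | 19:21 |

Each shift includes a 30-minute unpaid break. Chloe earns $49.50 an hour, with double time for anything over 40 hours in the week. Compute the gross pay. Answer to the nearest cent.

$2166.45

Mon: 06:58–14:43 = 7 h 45 min; less 30 min break → 7 h 15 min
Tue: 05:10–14:39 = 9 h 29 min; less 30 min break → 8 h 59 min
Wed: 08:55–16:27 = 7 h 32 min; less 30 min break → 7 h 2 min
Thu: 10:00–20:56 = 10 h 56 min; less 30 min break → 10 h 26 min
Fri: 10:40–19:21 = 8 h 41 min; less 30 min break → 8 h 11 min
Total worked: 41 h 53 min = 2513 min.
Regular 40 h 0 min = 2400 min at $49.50/h; overtime 1 h 53 min = 113 min at $99.00/h.
Pay = (2400 × $49.50 + 113 × $99.00) ÷ 60 = $2166.45.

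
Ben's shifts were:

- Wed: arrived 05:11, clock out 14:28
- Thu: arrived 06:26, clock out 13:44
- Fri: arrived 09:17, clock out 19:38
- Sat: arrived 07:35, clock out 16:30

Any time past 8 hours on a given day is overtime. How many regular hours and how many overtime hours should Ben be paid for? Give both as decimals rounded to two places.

Regular 31.30 hours, overtime 4.55 hours

Wed: 05:11–14:28 = 9 h 17 min
Thu: 06:26–13:44 = 7 h 18 min
Fri: 09:17–19:38 = 10 h 21 min
Sat: 07:35–16:30 = 8 h 55 min
Wed reg 8 h 0 min / OT 1 h 17 min; Thu reg 7 h 18 min / OT 0 h 0 min; Fri reg 8 h 0 min / OT 2 h 21 min; Sat reg 8 h 0 min / OT 0 h 55 min.
Totals: regular 31 h 18 min, overtime 4 h 33 min.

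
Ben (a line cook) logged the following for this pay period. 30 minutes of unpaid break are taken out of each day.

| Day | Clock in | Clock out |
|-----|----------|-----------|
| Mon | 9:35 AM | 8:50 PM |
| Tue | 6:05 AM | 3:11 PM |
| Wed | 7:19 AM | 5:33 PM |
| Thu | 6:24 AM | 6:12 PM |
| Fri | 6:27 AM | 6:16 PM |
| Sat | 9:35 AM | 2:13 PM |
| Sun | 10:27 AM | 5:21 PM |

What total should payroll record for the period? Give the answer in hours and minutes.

Mon: 9:35 AM–8:50 PM = 11 h 15 min; less 30 min break → 10 h 45 min
Tue: 6:05 AM–3:11 PM = 9 h 6 min; less 30 min break → 8 h 36 min
Wed: 7:19 AM–5:33 PM = 10 h 14 min; less 30 min break → 9 h 44 min
Thu: 6:24 AM–6:12 PM = 11 h 48 min; less 30 min break → 11 h 18 min
Fri: 6:27 AM–6:16 PM = 11 h 49 min; less 30 min break → 11 h 19 min
Sat: 9:35 AM–2:13 PM = 4 h 38 min; less 30 min break → 4 h 8 min
Sun: 10:27 AM–5:21 PM = 6 h 54 min; less 30 min break → 6 h 24 min
Total: 10 h 45 min + 8 h 36 min + 9 h 44 min + 11 h 18 min + 11 h 19 min + 4 h 8 min + 6 h 24 min = 62 h 14 min.

62 h 14 min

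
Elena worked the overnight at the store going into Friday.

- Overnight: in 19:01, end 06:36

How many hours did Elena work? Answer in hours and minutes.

Overnight: 19:01 → midnight = 4 h 59 min; midnight → 06:36 = 6 h 36 min; span 11 h 35 min

11 h 35 min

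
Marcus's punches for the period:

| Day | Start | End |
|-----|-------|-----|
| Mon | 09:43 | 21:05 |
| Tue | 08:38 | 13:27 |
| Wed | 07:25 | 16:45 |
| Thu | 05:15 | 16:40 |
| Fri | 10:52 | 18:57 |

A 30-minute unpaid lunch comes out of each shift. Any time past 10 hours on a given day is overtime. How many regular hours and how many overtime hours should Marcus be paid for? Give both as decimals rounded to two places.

Mon: 09:43–21:05 = 11 h 22 min; less 30 min break → 10 h 52 min
Tue: 08:38–13:27 = 4 h 49 min; less 30 min break → 4 h 19 min
Wed: 07:25–16:45 = 9 h 20 min; less 30 min break → 8 h 50 min
Thu: 05:15–16:40 = 11 h 25 min; less 30 min break → 10 h 55 min
Fri: 10:52–18:57 = 8 h 5 min; less 30 min break → 7 h 35 min
Mon reg 10 h 0 min / OT 0 h 52 min; Tue reg 4 h 19 min / OT 0 h 0 min; Wed reg 8 h 50 min / OT 0 h 0 min; Thu reg 10 h 0 min / OT 0 h 55 min; Fri reg 7 h 35 min / OT 0 h 0 min.
Totals: regular 40 h 44 min, overtime 1 h 47 min.

Regular 40.73 hours, overtime 1.78 hours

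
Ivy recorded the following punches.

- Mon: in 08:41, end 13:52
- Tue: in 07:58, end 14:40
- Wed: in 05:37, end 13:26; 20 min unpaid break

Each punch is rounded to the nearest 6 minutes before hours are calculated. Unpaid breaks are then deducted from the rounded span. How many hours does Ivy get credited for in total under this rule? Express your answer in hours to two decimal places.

19.37 hours

Mon: in 08:41→08:42, out 13:52→13:54; 5 h 12 min
Tue: in 07:58→08:00, out 14:40→14:42; 6 h 42 min
Wed: in 05:37→05:36, out 13:26→13:24; 7 h 48 min − 20 min = 7 h 28 min
Total credited: 19 h 22 min.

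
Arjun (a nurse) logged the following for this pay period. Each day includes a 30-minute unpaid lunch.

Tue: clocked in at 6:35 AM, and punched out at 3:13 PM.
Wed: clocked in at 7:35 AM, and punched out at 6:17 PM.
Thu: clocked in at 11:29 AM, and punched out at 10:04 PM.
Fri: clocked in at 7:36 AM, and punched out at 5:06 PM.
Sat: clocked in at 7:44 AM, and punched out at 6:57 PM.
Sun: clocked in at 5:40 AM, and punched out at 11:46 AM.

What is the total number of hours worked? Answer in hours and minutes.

53 h 44 min

Tue: 6:35 AM–3:13 PM = 8 h 38 min; less 30 min break → 8 h 8 min
Wed: 7:35 AM–6:17 PM = 10 h 42 min; less 30 min break → 10 h 12 min
Thu: 11:29 AM–10:04 PM = 10 h 35 min; less 30 min break → 10 h 5 min
Fri: 7:36 AM–5:06 PM = 9 h 30 min; less 30 min break → 9 h 0 min
Sat: 7:44 AM–6:57 PM = 11 h 13 min; less 30 min break → 10 h 43 min
Sun: 5:40 AM–11:46 AM = 6 h 6 min; less 30 min break → 5 h 36 min
Total: 8 h 8 min + 10 h 12 min + 10 h 5 min + 9 h 0 min + 10 h 43 min + 5 h 36 min = 53 h 44 min.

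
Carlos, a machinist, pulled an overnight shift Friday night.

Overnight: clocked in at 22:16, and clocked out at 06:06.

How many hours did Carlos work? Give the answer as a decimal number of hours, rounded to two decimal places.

7.83 hours

Overnight: 22:16 → midnight = 1 h 44 min; midnight → 06:06 = 6 h 6 min; span 7 h 50 min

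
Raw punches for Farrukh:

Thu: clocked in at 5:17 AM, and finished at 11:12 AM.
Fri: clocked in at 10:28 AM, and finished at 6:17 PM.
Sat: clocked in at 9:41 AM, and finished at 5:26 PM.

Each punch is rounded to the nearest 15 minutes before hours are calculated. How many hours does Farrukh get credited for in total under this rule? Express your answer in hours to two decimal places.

21.50 hours

Thu: in 5:17 AM→5:15 AM, out 11:12 AM→11:15 AM; 6 h 0 min
Fri: in 10:28 AM→10:30 AM, out 6:17 PM→6:15 PM; 7 h 45 min
Sat: in 9:41 AM→9:45 AM, out 5:26 PM→5:30 PM; 7 h 45 min
Total credited: 21 h 30 min.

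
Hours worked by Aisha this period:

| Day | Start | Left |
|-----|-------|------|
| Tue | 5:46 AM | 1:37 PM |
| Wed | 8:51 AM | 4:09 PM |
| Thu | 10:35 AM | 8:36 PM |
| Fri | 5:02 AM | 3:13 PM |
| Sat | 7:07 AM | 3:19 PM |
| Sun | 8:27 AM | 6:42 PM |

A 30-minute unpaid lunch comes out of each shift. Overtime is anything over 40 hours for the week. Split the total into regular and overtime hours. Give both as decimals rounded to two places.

Tue: 5:46 AM–1:37 PM = 7 h 51 min; less 30 min break → 7 h 21 min
Wed: 8:51 AM–4:09 PM = 7 h 18 min; less 30 min break → 6 h 48 min
Thu: 10:35 AM–8:36 PM = 10 h 1 min; less 30 min break → 9 h 31 min
Fri: 5:02 AM–3:13 PM = 10 h 11 min; less 30 min break → 9 h 41 min
Sat: 7:07 AM–3:19 PM = 8 h 12 min; less 30 min break → 7 h 42 min
Sun: 8:27 AM–6:42 PM = 10 h 15 min; less 30 min break → 9 h 45 min
Total worked: 50 h 48 min = 50.80 h.
Threshold 40 h → overtime 10 h 48 min, regular 40 h 0 min.

Regular 40.00 hours, overtime 10.80 hours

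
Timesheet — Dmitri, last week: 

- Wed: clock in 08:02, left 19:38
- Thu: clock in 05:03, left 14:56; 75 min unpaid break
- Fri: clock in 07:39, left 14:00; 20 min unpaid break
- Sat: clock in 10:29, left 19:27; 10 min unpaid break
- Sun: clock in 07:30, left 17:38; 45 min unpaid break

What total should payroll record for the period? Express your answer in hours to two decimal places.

44.43 hours

Wed: 08:02–19:38 = 11 h 36 min
Thu: 05:03–14:56 = 9 h 53 min; less 75 min break → 8 h 38 min
Fri: 07:39–14:00 = 6 h 21 min; less 20 min break → 6 h 1 min
Sat: 10:29–19:27 = 8 h 58 min; less 10 min break → 8 h 48 min
Sun: 07:30–17:38 = 10 h 8 min; less 45 min break → 9 h 23 min
Total: 11 h 36 min + 8 h 38 min + 6 h 1 min + 8 h 48 min + 9 h 23 min = 44 h 26 min.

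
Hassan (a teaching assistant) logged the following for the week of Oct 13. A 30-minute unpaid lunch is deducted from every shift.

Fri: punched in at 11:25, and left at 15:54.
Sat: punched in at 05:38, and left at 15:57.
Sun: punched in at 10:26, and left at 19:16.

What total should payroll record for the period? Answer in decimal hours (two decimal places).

22.13 hours

Fri: 11:25–15:54 = 4 h 29 min; less 30 min break → 3 h 59 min
Sat: 05:38–15:57 = 10 h 19 min; less 30 min break → 9 h 49 min
Sun: 10:26–19:16 = 8 h 50 min; less 30 min break → 8 h 20 min
Total: 3 h 59 min + 9 h 49 min + 8 h 20 min = 22 h 8 min.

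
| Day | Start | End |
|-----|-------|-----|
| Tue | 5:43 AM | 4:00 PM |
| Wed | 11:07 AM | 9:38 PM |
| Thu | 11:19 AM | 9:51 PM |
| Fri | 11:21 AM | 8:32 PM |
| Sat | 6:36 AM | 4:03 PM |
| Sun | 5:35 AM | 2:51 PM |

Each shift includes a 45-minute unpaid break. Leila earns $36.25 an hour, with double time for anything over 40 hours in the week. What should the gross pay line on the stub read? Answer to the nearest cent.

$2518.17

Tue: 5:43 AM–4:00 PM = 10 h 17 min; less 45 min break → 9 h 32 min
Wed: 11:07 AM–9:38 PM = 10 h 31 min; less 45 min break → 9 h 46 min
Thu: 11:19 AM–9:51 PM = 10 h 32 min; less 45 min break → 9 h 47 min
Fri: 11:21 AM–8:32 PM = 9 h 11 min; less 45 min break → 8 h 26 min
Sat: 6:36 AM–4:03 PM = 9 h 27 min; less 45 min break → 8 h 42 min
Sun: 5:35 AM–2:51 PM = 9 h 16 min; less 45 min break → 8 h 31 min
Total worked: 54 h 44 min = 3284 min.
Regular 40 h 0 min = 2400 min at $36.25/h; overtime 14 h 44 min = 884 min at $72.50/h.
Pay = (2400 × $36.25 + 884 × $72.50) ÷ 60 = $2518.17.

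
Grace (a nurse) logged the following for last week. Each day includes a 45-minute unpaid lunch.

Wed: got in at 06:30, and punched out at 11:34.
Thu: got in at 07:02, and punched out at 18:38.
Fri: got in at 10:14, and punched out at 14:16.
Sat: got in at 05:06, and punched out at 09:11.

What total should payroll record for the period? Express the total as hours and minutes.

21 h 47 min

Wed: 06:30–11:34 = 5 h 4 min; less 45 min break → 4 h 19 min
Thu: 07:02–18:38 = 11 h 36 min; less 45 min break → 10 h 51 min
Fri: 10:14–14:16 = 4 h 2 min; less 45 min break → 3 h 17 min
Sat: 05:06–09:11 = 4 h 5 min; less 45 min break → 3 h 20 min
Total: 4 h 19 min + 10 h 51 min + 3 h 17 min + 3 h 20 min = 21 h 47 min.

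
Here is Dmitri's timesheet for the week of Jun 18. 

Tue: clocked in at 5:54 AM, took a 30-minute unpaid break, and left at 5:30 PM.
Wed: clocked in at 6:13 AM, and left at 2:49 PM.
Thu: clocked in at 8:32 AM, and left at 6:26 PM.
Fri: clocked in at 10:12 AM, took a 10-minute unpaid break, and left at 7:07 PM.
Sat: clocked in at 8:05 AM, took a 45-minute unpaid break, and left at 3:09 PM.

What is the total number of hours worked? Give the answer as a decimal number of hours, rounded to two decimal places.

44.67 hours

Tue: 5:54 AM–5:30 PM = 11 h 36 min; less 30 min break → 11 h 6 min
Wed: 6:13 AM–2:49 PM = 8 h 36 min
Thu: 8:32 AM–6:26 PM = 9 h 54 min
Fri: 10:12 AM–7:07 PM = 8 h 55 min; less 10 min break → 8 h 45 min
Sat: 8:05 AM–3:09 PM = 7 h 4 min; less 45 min break → 6 h 19 min
Total: 11 h 6 min + 8 h 36 min + 9 h 54 min + 8 h 45 min + 6 h 19 min = 44 h 40 min.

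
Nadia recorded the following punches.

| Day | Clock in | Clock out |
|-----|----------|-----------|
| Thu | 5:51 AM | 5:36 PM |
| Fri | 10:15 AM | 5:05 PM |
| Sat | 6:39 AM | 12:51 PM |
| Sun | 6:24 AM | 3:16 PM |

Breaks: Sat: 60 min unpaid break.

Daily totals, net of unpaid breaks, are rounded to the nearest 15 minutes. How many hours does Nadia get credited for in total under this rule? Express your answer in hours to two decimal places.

32.50 hours

Thu: 5:51 AM–5:36 PM = 11 h 45 min → rounds to 11 h 45 min
Fri: 10:15 AM–5:05 PM = 6 h 50 min → rounds to 6 h 45 min
Sat: 6:39 AM–12:51 PM = 6 h 12 min − 60 min = 5 h 12 min → rounds to 5 h 15 min
Sun: 6:24 AM–3:16 PM = 8 h 52 min → rounds to 8 h 45 min
Total credited: 32 h 30 min.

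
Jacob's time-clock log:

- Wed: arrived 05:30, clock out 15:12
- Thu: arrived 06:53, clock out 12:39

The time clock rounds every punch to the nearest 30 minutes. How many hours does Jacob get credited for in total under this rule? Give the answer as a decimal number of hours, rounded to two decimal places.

15.00 hours

Wed: in 05:30→05:30, out 15:12→15:00; 9 h 30 min
Thu: in 06:53→07:00, out 12:39→12:30; 5 h 30 min
Total credited: 15 h 0 min.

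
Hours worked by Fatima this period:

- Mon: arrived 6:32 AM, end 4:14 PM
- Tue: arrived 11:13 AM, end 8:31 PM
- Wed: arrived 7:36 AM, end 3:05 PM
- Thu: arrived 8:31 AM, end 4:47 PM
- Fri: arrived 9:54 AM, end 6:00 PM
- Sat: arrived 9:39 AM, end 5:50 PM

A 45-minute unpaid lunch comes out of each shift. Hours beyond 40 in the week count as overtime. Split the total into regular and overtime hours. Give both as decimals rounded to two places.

Regular 40.00 hours, overtime 6.53 hours

Mon: 6:32 AM–4:14 PM = 9 h 42 min; less 45 min break → 8 h 57 min
Tue: 11:13 AM–8:31 PM = 9 h 18 min; less 45 min break → 8 h 33 min
Wed: 7:36 AM–3:05 PM = 7 h 29 min; less 45 min break → 6 h 44 min
Thu: 8:31 AM–4:47 PM = 8 h 16 min; less 45 min break → 7 h 31 min
Fri: 9:54 AM–6:00 PM = 8 h 6 min; less 45 min break → 7 h 21 min
Sat: 9:39 AM–5:50 PM = 8 h 11 min; less 45 min break → 7 h 26 min
Total worked: 46 h 32 min = 46.53 h.
Threshold 40 h → overtime 6 h 32 min, regular 40 h 0 min.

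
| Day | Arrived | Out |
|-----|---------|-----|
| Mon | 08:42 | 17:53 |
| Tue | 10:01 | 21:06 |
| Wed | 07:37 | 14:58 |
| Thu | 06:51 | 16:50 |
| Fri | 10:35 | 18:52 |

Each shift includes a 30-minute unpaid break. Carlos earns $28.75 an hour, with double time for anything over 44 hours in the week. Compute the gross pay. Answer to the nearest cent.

Mon: 08:42–17:53 = 9 h 11 min; less 30 min break → 8 h 41 min
Tue: 10:01–21:06 = 11 h 5 min; less 30 min break → 10 h 35 min
Wed: 07:37–14:58 = 7 h 21 min; less 30 min break → 6 h 51 min
Thu: 06:51–16:50 = 9 h 59 min; less 30 min break → 9 h 29 min
Fri: 10:35–18:52 = 8 h 17 min; less 30 min break → 7 h 47 min
Total worked: 43 h 23 min = 2603 min.
Regular 43 h 23 min = 2603 min at $28.75/h; overtime 0 h 0 min = 0 min at $57.50/h.
Pay = (2603 × $28.75 + 0 × $57.50) ÷ 60 = $1247.27.

$1247.27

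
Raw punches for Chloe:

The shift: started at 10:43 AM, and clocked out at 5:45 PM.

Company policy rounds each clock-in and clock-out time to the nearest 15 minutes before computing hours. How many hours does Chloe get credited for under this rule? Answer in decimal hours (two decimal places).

The shift: in 10:43 AM→10:45 AM, out 5:45 PM→5:45 PM; 7 h 0 min

7.00 hours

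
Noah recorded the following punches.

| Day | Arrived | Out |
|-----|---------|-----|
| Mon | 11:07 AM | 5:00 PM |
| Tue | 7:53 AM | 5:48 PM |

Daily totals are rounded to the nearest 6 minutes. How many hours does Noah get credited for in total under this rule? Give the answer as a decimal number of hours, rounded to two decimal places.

15.80 hours

Mon: 11:07 AM–5:00 PM = 5 h 53 min → rounds to 5 h 54 min
Tue: 7:53 AM–5:48 PM = 9 h 55 min → rounds to 9 h 54 min
Total credited: 15 h 48 min.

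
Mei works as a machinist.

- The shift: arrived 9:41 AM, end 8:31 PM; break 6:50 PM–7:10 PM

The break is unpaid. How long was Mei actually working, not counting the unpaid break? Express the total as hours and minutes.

10 h 30 min

The shift: 9:41 AM–8:31 PM = 10 h 50 min; less 20 min break → 10 h 30 min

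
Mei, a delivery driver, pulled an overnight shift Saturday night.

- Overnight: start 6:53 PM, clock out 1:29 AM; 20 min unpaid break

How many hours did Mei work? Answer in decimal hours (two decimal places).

Overnight: 6:53 PM → midnight = 5 h 7 min; midnight → 1:29 AM = 1 h 29 min; span 6 h 36 min; less 20 min break → 6 h 16 min

6.27 hours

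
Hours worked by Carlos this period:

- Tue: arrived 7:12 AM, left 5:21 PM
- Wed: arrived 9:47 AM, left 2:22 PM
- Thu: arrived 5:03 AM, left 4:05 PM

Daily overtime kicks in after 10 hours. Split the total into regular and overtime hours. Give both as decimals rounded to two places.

Tue: 7:12 AM–5:21 PM = 10 h 9 min
Wed: 9:47 AM–2:22 PM = 4 h 35 min
Thu: 5:03 AM–4:05 PM = 11 h 2 min
Tue reg 10 h 0 min / OT 0 h 9 min; Wed reg 4 h 35 min / OT 0 h 0 min; Thu reg 10 h 0 min / OT 1 h 2 min.
Totals: regular 24 h 35 min, overtime 1 h 11 min.

Regular 24.58 hours, overtime 1.18 hours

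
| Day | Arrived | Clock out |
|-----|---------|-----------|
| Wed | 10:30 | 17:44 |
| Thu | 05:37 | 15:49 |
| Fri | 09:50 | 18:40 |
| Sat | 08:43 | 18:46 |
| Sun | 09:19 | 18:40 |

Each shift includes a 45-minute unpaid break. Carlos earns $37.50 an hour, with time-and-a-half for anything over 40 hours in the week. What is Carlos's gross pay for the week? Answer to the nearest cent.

$1607.81

Wed: 10:30–17:44 = 7 h 14 min; less 45 min break → 6 h 29 min
Thu: 05:37–15:49 = 10 h 12 min; less 45 min break → 9 h 27 min
Fri: 09:50–18:40 = 8 h 50 min; less 45 min break → 8 h 5 min
Sat: 08:43–18:46 = 10 h 3 min; less 45 min break → 9 h 18 min
Sun: 09:19–18:40 = 9 h 21 min; less 45 min break → 8 h 36 min
Total worked: 41 h 55 min = 2515 min.
Regular 40 h 0 min = 2400 min at $37.50/h; overtime 1 h 55 min = 115 min at $56.25/h.
Pay = (2400 × $37.50 + 115 × $56.25) ÷ 60 = $1607.81.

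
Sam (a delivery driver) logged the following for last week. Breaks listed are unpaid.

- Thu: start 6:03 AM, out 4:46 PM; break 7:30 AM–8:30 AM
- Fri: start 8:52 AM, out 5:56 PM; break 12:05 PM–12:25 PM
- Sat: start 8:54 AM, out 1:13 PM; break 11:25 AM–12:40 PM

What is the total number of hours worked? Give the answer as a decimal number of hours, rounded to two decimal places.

21.52 hours

Thu: 6:03 AM–4:46 PM = 10 h 43 min; less 60 min break → 9 h 43 min
Fri: 8:52 AM–5:56 PM = 9 h 4 min; less 20 min break → 8 h 44 min
Sat: 8:54 AM–1:13 PM = 4 h 19 min; less 75 min break → 3 h 4 min
Total: 9 h 43 min + 8 h 44 min + 3 h 4 min = 21 h 31 min.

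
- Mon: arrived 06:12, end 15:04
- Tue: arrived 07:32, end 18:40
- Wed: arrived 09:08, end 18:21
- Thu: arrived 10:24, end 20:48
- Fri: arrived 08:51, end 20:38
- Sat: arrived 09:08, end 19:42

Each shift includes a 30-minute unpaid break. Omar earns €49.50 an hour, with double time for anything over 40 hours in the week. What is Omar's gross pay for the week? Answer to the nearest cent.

€3857.70

Mon: 06:12–15:04 = 8 h 52 min; less 30 min break → 8 h 22 min
Tue: 07:32–18:40 = 11 h 8 min; less 30 min break → 10 h 38 min
Wed: 09:08–18:21 = 9 h 13 min; less 30 min break → 8 h 43 min
Thu: 10:24–20:48 = 10 h 24 min; less 30 min break → 9 h 54 min
Fri: 08:51–20:38 = 11 h 47 min; less 30 min break → 11 h 17 min
Sat: 09:08–19:42 = 10 h 34 min; less 30 min break → 10 h 4 min
Total worked: 58 h 58 min = 3538 min.
Regular 40 h 0 min = 2400 min at €49.50/h; overtime 18 h 58 min = 1138 min at €99.00/h.
Pay = (2400 × €49.50 + 1138 × €99.00) ÷ 60 = €3857.70.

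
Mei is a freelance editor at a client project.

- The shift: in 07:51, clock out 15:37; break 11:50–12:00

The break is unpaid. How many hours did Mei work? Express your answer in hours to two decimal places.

7.60 hours

The shift: 07:51–15:37 = 7 h 46 min; less 10 min break → 7 h 36 min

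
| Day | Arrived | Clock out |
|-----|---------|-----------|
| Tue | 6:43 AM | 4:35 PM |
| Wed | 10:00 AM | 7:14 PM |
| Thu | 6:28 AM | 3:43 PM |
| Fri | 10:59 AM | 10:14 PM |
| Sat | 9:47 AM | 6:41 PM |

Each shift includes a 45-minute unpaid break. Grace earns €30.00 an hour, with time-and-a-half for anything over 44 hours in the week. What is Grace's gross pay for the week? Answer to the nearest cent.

€1353.75

Tue: 6:43 AM–4:35 PM = 9 h 52 min; less 45 min break → 9 h 7 min
Wed: 10:00 AM–7:14 PM = 9 h 14 min; less 45 min break → 8 h 29 min
Thu: 6:28 AM–3:43 PM = 9 h 15 min; less 45 min break → 8 h 30 min
Fri: 10:59 AM–10:14 PM = 11 h 15 min; less 45 min break → 10 h 30 min
Sat: 9:47 AM–6:41 PM = 8 h 54 min; less 45 min break → 8 h 9 min
Total worked: 44 h 45 min = 2685 min.
Regular 44 h 0 min = 2640 min at €30.00/h; overtime 0 h 45 min = 45 min at €45.00/h.
Pay = (2640 × €30.00 + 45 × €45.00) ÷ 60 = €1353.75.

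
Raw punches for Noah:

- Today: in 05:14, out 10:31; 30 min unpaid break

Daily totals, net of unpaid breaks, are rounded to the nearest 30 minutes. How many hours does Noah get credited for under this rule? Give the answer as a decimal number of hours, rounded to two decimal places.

5.00 hours

Today: 05:14–10:31 = 5 h 17 min − 30 min = 4 h 47 min → rounds to 5 h 0 min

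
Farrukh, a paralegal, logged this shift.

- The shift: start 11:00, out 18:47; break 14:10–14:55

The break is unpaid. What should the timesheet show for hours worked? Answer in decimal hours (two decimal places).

The shift: 11:00–18:47 = 7 h 47 min; less 45 min break → 7 h 2 min

7.03 hours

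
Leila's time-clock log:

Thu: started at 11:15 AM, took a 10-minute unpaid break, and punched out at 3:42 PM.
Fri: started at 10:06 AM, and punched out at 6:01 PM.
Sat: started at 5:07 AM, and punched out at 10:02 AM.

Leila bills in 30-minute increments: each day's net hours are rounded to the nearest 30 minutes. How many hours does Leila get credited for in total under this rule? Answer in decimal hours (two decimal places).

17.50 hours

Thu: 11:15 AM–3:42 PM = 4 h 27 min − 10 min = 4 h 17 min → rounds to 4 h 30 min
Fri: 10:06 AM–6:01 PM = 7 h 55 min → rounds to 8 h 0 min
Sat: 5:07 AM–10:02 AM = 4 h 55 min → rounds to 5 h 0 min
Total credited: 17 h 30 min.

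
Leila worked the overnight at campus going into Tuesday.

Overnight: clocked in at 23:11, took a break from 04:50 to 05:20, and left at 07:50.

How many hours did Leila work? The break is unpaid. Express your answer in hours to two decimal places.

Overnight: 23:11 → midnight = 0 h 49 min; midnight → 07:50 = 7 h 50 min; span 8 h 39 min; less 30 min break → 8 h 9 min

8.15 hours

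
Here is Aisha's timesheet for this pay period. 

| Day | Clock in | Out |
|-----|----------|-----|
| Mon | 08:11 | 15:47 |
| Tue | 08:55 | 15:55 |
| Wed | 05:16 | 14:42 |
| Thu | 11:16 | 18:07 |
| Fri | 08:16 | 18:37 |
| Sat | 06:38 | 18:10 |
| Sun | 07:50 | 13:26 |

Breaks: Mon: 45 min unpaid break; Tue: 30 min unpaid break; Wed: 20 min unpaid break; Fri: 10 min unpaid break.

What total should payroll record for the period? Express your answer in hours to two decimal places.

Mon: 08:11–15:47 = 7 h 36 min; less 45 min break → 6 h 51 min
Tue: 08:55–15:55 = 7 h 0 min; less 30 min break → 6 h 30 min
Wed: 05:16–14:42 = 9 h 26 min; less 20 min break → 9 h 6 min
Thu: 11:16–18:07 = 6 h 51 min
Fri: 08:16–18:37 = 10 h 21 min; less 10 min break → 10 h 11 min
Sat: 06:38–18:10 = 11 h 32 min
Sun: 07:50–13:26 = 5 h 36 min
Total: 6 h 51 min + 6 h 30 min + 9 h 6 min + 6 h 51 min + 10 h 11 min + 11 h 32 min + 5 h 36 min = 56 h 37 min.

56.62 hours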